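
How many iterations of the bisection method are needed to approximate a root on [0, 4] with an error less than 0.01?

We need (b-a)/2^n ≤ 0.01
(4 - 0)/2^n ≤ 0.01
4/2^n ≤ 0.01
2^n ≥ 400
n ≥ log₂(400) = 8.64
n ≥ 9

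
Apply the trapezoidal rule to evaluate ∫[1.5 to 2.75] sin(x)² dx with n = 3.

f(x) = sin(x)²
a = 1.5, b = 2.75, n = 3
h = (b - a)/n = 0.416667

Trapezoidal rule: (h/2)[f(x₀) + 2f(x₁) + 2f(x₂) + ... + f(xₙ)]

x_0 = 1.5000, f(x_0) = 0.994996, coefficient = 1
x_1 = 1.9167, f(x_1) = 0.885068, coefficient = 2
x_2 = 2.3333, f(x_2) = 0.522853, coefficient = 2
x_3 = 2.7500, f(x_3) = 0.145665, coefficient = 1

I ≈ (0.416667/2) × 3.956505 = 0.824272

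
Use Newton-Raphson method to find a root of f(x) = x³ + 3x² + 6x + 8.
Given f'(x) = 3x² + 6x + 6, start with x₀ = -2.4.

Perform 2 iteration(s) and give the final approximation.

f(x) = x³ + 3x² + 6x + 8
f'(x) = 3x² + 6x + 6
x₀ = -2.4

Newton-Raphson formula: x_{n+1} = x_n - f(x_n)/f'(x_n)

Iteration 1:
  f(-2.400000) = -2.944000
  f'(-2.400000) = 8.880000
  x_1 = -2.400000 - (-2.944000)/8.880000 = -2.068468
Iteration 2:
  f(-2.068468) = -0.425196
  f'(-2.068468) = 6.424875
  x_2 = -2.068468 - (-0.425196)/6.424875 = -2.002289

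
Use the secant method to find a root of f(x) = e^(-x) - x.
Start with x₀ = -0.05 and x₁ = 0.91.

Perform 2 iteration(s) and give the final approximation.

f(x) = e^(-x) - x
x₀ = -0.05, x₁ = 0.91

Secant formula: x_{n+1} = x_n - f(x_n)(x_n - x_{n-1})/(f(x_n) - f(x_{n-1}))

Iteration 1:
  f(-0.050000) = 1.101271
  f(0.910000) = -0.507476
  x_2 = 0.910000 - (-0.507476)×(0.910000 - (-0.050000))/(-0.507476 - 1.101271)
       = 0.607170
Iteration 2:
  f(0.910000) = -0.507476
  f(0.607170) = -0.062279
  x_3 = 0.607170 - (-0.062279)×(0.607170 - 0.910000)/(-0.062279 - (-0.507476))
       = 0.564807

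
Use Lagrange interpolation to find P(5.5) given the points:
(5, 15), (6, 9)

Lagrange interpolation formula:
P(x) = Σ yᵢ × Lᵢ(x)
where Lᵢ(x) = Π_{j≠i} (x - xⱼ)/(xᵢ - xⱼ)

L_0(5.5) = (5.5 - 6)/(5 - 6) = 0.500000
L_1(5.5) = (5.5 - 5)/(6 - 5) = 0.500000

P(5.5) = 15×L_0(5.5) + 9×L_1(5.5)
P(5.5) = 12.000000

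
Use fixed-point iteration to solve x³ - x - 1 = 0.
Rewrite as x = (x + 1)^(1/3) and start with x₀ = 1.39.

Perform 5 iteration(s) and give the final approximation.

Equation: x³ - x - 1 = 0
Fixed-point form: x = (x + 1)^(1/3)
x₀ = 1.39

x_1 = g(1.390000) = 1.337004
x_2 = g(1.337004) = 1.327048
x_3 = g(1.327048) = 1.325160
x_4 = g(1.325160) = 1.324802
x_5 = g(1.324802) = 1.324734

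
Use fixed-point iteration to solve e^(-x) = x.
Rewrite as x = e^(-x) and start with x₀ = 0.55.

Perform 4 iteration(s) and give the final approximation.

Equation: e^(-x) = x
Fixed-point form: x = e^(-x)
x₀ = 0.55

x_1 = g(0.550000) = 0.576950
x_2 = g(0.576950) = 0.561609
x_3 = g(0.561609) = 0.570291
x_4 = g(0.570291) = 0.565361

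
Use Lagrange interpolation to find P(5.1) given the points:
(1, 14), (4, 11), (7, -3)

Lagrange interpolation formula:
P(x) = Σ yᵢ × Lᵢ(x)
where Lᵢ(x) = Π_{j≠i} (x - xⱼ)/(xᵢ - xⱼ)

L_0(5.1) = (5.1 - 4)/(1 - 4) × (5.1 - 7)/(1 - 7) = -0.116111
L_1(5.1) = (5.1 - 1)/(4 - 1) × (5.1 - 7)/(4 - 7) = 0.865556
L_2(5.1) = (5.1 - 1)/(7 - 1) × (5.1 - 4)/(7 - 4) = 0.250556

P(5.1) = 14×L_0(5.1) + 11×L_1(5.1) + (-3)×L_2(5.1)
P(5.1) = 7.143889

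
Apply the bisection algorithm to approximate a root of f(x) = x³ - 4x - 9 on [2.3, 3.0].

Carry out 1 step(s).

f(x) = x³ - 4x - 9
Initial interval: [2.3, 3.0]

Iteration 1:
  c_1 = (2.300000 + 3.000000)/2 = 2.650000
  f(c_1) = f(2.650000) = -0.990375
  f(a) × f(c) ≥ 0, new interval: [2.650000, 3.000000]

After 1 iteration(s), the approximation is c_1 = 2.650000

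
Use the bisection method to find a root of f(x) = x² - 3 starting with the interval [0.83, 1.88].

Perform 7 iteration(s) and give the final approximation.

f(x) = x² - 3
Initial interval: [0.83, 1.88]

Iteration 1:
  c_1 = (0.830000 + 1.880000)/2 = 1.355000
  f(c_1) = f(1.355000) = -1.163975
  f(a) × f(c) ≥ 0, new interval: [1.355000, 1.880000]
Iteration 2:
  c_2 = (1.355000 + 1.880000)/2 = 1.617500
  f(c_2) = f(1.617500) = -0.383694
  f(a) × f(c) ≥ 0, new interval: [1.617500, 1.880000]
Iteration 3:
  c_3 = (1.617500 + 1.880000)/2 = 1.748750
  f(c_3) = f(1.748750) = 0.058127
  f(a) × f(c) < 0, new interval: [1.617500, 1.748750]
Iteration 4:
  c_4 = (1.617500 + 1.748750)/2 = 1.683125
  f(c_4) = f(1.683125) = -0.167090
  f(a) × f(c) ≥ 0, new interval: [1.683125, 1.748750]
Iteration 5:
  c_5 = (1.683125 + 1.748750)/2 = 1.715937
  f(c_5) = f(1.715937) = -0.055558
  f(a) × f(c) ≥ 0, new interval: [1.715937, 1.748750]
Iteration 6:
  c_6 = (1.715937 + 1.748750)/2 = 1.732344
  f(c_6) = f(1.732344) = 0.001015
  f(a) × f(c) < 0, new interval: [1.715937, 1.732344]
Iteration 7:
  c_7 = (1.715937 + 1.732344)/2 = 1.724141
  f(c_7) = f(1.724141) = -0.027339
  f(a) × f(c) ≥ 0, new interval: [1.724141, 1.732344]

After 7 iteration(s), the approximation is c_7 = 1.724141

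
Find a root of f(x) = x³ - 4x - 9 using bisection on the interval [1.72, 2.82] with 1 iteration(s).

f(x) = x³ - 4x - 9
Initial interval: [1.72, 2.82]

Iteration 1:
  c_1 = (1.720000 + 2.820000)/2 = 2.270000
  f(c_1) = f(2.270000) = -6.382917
  f(a) × f(c) ≥ 0, new interval: [2.270000, 2.820000]

After 1 iteration(s), the approximation is c_1 = 2.270000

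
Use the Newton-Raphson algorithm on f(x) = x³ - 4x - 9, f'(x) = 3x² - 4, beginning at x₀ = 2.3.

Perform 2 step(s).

f(x) = x³ - 4x - 9
f'(x) = 3x² - 4
x₀ = 2.3

Newton-Raphson formula: x_{n+1} = x_n - f(x_n)/f'(x_n)

Iteration 1:
  f(2.300000) = -6.033000
  f'(2.300000) = 11.870000
  x_1 = 2.300000 - (-6.033000)/11.870000 = 2.808256
Iteration 2:
  f(2.808256) = 1.913732
  f'(2.808256) = 19.658907
  x_2 = 2.808256 - 1.913732/19.658907 = 2.710909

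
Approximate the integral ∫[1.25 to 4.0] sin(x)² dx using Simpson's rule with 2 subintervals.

f(x) = sin(x)²
a = 1.25, b = 4.0, n = 2
h = (b - a)/n = 1.375000

Simpson's rule: (h/3)[f(x₀) + 4f(x₁) + 2f(x₂) + ... + f(xₙ)]

x_0 = 1.2500, f(x_0) = 0.900572, coefficient = 1
x_1 = 2.6250, f(x_1) = 0.243957, coefficient = 4
x_2 = 4.0000, f(x_2) = 0.572750, coefficient = 1

I ≈ (1.375000/3) × 2.449151 = 1.122527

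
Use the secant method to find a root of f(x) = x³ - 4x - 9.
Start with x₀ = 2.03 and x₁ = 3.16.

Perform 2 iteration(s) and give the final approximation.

f(x) = x³ - 4x - 9
x₀ = 2.03, x₁ = 3.16

Secant formula: x_{n+1} = x_n - f(x_n)(x_n - x_{n-1})/(f(x_n) - f(x_{n-1}))

Iteration 1:
  f(2.030000) = -8.754573
  f(3.160000) = 9.914496
  x_2 = 3.160000 - 9.914496×(3.160000 - 2.030000)/(9.914496 - (-8.754573))
       = 2.559896
Iteration 2:
  f(3.160000) = 9.914496
  f(2.559896) = -2.464411
  x_3 = 2.559896 - (-2.464411)×(2.559896 - 3.160000)/(-2.464411 - 9.914496)
       = 2.679366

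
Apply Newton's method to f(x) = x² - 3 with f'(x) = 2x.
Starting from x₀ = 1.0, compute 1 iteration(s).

f(x) = x² - 3
f'(x) = 2x
x₀ = 1.0

Newton-Raphson formula: x_{n+1} = x_n - f(x_n)/f'(x_n)

Iteration 1:
  f(1.000000) = -2.000000
  f'(1.000000) = 2.000000
  x_1 = 1.000000 - (-2.000000)/2.000000 = 2.000000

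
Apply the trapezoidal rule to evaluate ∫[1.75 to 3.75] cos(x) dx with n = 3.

f(x) = cos(x)
a = 1.75, b = 3.75, n = 3
h = (b - a)/n = 0.666667

Trapezoidal rule: (h/2)[f(x₀) + 2f(x₁) + 2f(x₂) + ... + f(xₙ)]

x_0 = 1.7500, f(x_0) = -0.178246, coefficient = 1
x_1 = 2.4167, f(x_1) = -0.748549, coefficient = 2
x_2 = 3.0833, f(x_2) = -0.998303, coefficient = 2
x_3 = 3.7500, f(x_3) = -0.820559, coefficient = 1

I ≈ (0.666667/2) × -4.492509 = -1.497503
Exact value: -1.555547
Error: 0.058044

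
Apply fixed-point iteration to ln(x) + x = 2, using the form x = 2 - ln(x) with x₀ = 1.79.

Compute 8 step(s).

Equation: ln(x) + x = 2
Fixed-point form: x = 2 - ln(x)
x₀ = 1.79

x_1 = g(1.790000) = 1.417784
x_2 = g(1.417784) = 1.650905
x_3 = g(1.650905) = 1.498677
x_4 = g(1.498677) = 1.595418
x_5 = g(1.595418) = 1.532865
x_6 = g(1.532865) = 1.572862
x_7 = g(1.572862) = 1.547103
x_8 = g(1.547103) = 1.563616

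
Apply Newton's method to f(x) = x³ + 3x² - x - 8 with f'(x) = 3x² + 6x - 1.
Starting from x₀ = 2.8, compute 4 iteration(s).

f(x) = x³ + 3x² - x - 8
f'(x) = 3x² + 6x - 1
x₀ = 2.8

Newton-Raphson formula: x_{n+1} = x_n - f(x_n)/f'(x_n)

Iteration 1:
  f(2.800000) = 34.672000
  f'(2.800000) = 39.320000
  x_1 = 2.800000 - 34.672000/39.320000 = 1.918210
Iteration 2:
  f(1.918210) = 8.178480
  f'(1.918210) = 21.547841
  x_2 = 1.918210 - 8.178480/21.547841 = 1.538660
Iteration 3:
  f(1.538660) = 1.206498
  f'(1.538660) = 15.334379
  x_3 = 1.538660 - 1.206498/15.334379 = 1.459980
Iteration 4:
  f(1.459980) = 0.046659
  f'(1.459980) = 14.154511
  x_4 = 1.459980 - 0.046659/14.154511 = 1.456684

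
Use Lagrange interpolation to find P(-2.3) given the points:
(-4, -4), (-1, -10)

Lagrange interpolation formula:
P(x) = Σ yᵢ × Lᵢ(x)
where Lᵢ(x) = Π_{j≠i} (x - xⱼ)/(xᵢ - xⱼ)

L_0(-2.3) = (-2.3 - (-1))/(-4 - (-1)) = 0.433333
L_1(-2.3) = (-2.3 - (-4))/(-1 - (-4)) = 0.566667

P(-2.3) = (-4)×L_0(-2.3) + (-10)×L_1(-2.3)
P(-2.3) = -7.400000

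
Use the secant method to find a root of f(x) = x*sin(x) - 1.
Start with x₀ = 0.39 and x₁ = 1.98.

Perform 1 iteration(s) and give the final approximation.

f(x) = x*sin(x) - 1
x₀ = 0.39, x₁ = 1.98

Secant formula: x_{n+1} = x_n - f(x_n)(x_n - x_{n-1})/(f(x_n) - f(x_{n-1}))

Iteration 1:
  f(0.390000) = -0.851727
  f(1.980000) = 0.816527
  x_2 = 1.980000 - 0.816527×(1.980000 - 0.390000)/(0.816527 - (-0.851727))
       = 1.201774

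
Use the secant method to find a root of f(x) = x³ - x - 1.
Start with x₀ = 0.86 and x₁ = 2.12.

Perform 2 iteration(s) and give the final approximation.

f(x) = x³ - x - 1
x₀ = 0.86, x₁ = 2.12

Secant formula: x_{n+1} = x_n - f(x_n)(x_n - x_{n-1})/(f(x_n) - f(x_{n-1}))

Iteration 1:
  f(0.860000) = -1.223944
  f(2.120000) = 6.408128
  x_2 = 2.120000 - 6.408128×(2.120000 - 0.860000)/(6.408128 - (-1.223944))
       = 1.062064
Iteration 2:
  f(2.120000) = 6.408128
  f(1.062064) = -0.864076
  x_3 = 1.062064 - (-0.864076)×(1.062064 - 2.120000)/(-0.864076 - 6.408128)
       = 1.187767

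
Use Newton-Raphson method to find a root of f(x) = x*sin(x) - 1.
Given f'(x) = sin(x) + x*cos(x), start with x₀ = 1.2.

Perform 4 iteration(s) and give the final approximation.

f(x) = x*sin(x) - 1
f'(x) = sin(x) + x*cos(x)
x₀ = 1.2

Newton-Raphson formula: x_{n+1} = x_n - f(x_n)/f'(x_n)

Iteration 1:
  f(1.200000) = 0.118447
  f'(1.200000) = 1.366868
  x_1 = 1.200000 - 0.118447/1.366868 = 1.113344
Iteration 2:
  f(1.113344) = -0.001129
  f'(1.113344) = 1.388904
  x_2 = 1.113344 - (-0.001129)/1.388904 = 1.114157
Iteration 3:
  f(1.114157) = 0.000000
  f'(1.114157) = 1.388809
  x_3 = 1.114157 - 0.000000/1.388809 = 1.114157
Iteration 4:
  f(1.114157) = 0.000000
  f'(1.114157) = 1.388809
  x_4 = 1.114157 - 0.000000/1.388809 = 1.114157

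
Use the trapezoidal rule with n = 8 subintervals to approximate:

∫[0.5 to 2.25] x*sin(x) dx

f(x) = x*sin(x)
a = 0.5, b = 2.25, n = 8
h = (b - a)/n = 0.218750

Trapezoidal rule: (h/2)[f(x₀) + 2f(x₁) + 2f(x₂) + ... + f(xₙ)]

x_0 = 0.5000, f(x_0) = 0.239713, coefficient = 1
x_1 = 0.7188, f(x_1) = 0.473257, coefficient = 2
x_2 = 0.9375, f(x_2) = 0.755701, coefficient = 2
x_3 = 1.1562, f(x_3) = 1.058315, coefficient = 2
x_4 = 1.3750, f(x_4) = 1.348728, coefficient = 2
x_5 = 1.5938, f(x_5) = 1.593330, coefficient = 2
x_6 = 1.8125, f(x_6) = 1.759814, coefficient = 2
x_7 = 2.0312, f(x_7) = 1.819697, coefficient = 2
x_8 = 2.2500, f(x_8) = 1.750665, coefficient = 1

I ≈ (0.218750/2) × 19.608061 = 2.144632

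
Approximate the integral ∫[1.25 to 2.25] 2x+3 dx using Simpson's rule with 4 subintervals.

f(x) = 2x+3
a = 1.25, b = 2.25, n = 4
h = (b - a)/n = 0.250000

Simpson's rule: (h/3)[f(x₀) + 4f(x₁) + 2f(x₂) + ... + f(xₙ)]

x_0 = 1.2500, f(x_0) = 5.500000, coefficient = 1
x_1 = 1.5000, f(x_1) = 6.000000, coefficient = 4
x_2 = 1.7500, f(x_2) = 6.500000, coefficient = 2
x_3 = 2.0000, f(x_3) = 7.000000, coefficient = 4
x_4 = 2.2500, f(x_4) = 7.500000, coefficient = 1

I ≈ (0.250000/3) × 78.000000 = 6.500000
Exact value: 6.500000
Error: 0.000000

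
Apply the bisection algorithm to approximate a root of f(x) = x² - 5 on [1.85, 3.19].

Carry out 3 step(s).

f(x) = x² - 5
Initial interval: [1.85, 3.19]

Iteration 1:
  c_1 = (1.850000 + 3.190000)/2 = 2.520000
  f(c_1) = f(2.520000) = 1.350400
  f(a) × f(c) < 0, new interval: [1.850000, 2.520000]
Iteration 2:
  c_2 = (1.850000 + 2.520000)/2 = 2.185000
  f(c_2) = f(2.185000) = -0.225775
  f(a) × f(c) ≥ 0, new interval: [2.185000, 2.520000]
Iteration 3:
  c_3 = (2.185000 + 2.520000)/2 = 2.352500
  f(c_3) = f(2.352500) = 0.534256
  f(a) × f(c) < 0, new interval: [2.185000, 2.352500]

After 3 iteration(s), the approximation is c_3 = 2.352500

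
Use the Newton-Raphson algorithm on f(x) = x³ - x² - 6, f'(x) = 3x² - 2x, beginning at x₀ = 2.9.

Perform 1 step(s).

f(x) = x³ - x² - 6
f'(x) = 3x² - 2x
x₀ = 2.9

Newton-Raphson formula: x_{n+1} = x_n - f(x_n)/f'(x_n)

Iteration 1:
  f(2.900000) = 9.979000
  f'(2.900000) = 19.430000
  x_1 = 2.900000 - 9.979000/19.430000 = 2.386413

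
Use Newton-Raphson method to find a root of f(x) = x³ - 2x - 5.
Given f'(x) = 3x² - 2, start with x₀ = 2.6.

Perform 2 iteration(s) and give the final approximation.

f(x) = x³ - 2x - 5
f'(x) = 3x² - 2
x₀ = 2.6

Newton-Raphson formula: x_{n+1} = x_n - f(x_n)/f'(x_n)

Iteration 1:
  f(2.600000) = 7.376000
  f'(2.600000) = 18.280000
  x_1 = 2.600000 - 7.376000/18.280000 = 2.196499
Iteration 2:
  f(2.196499) = 1.204247
  f'(2.196499) = 12.473822
  x_2 = 2.196499 - 1.204247/12.473822 = 2.099957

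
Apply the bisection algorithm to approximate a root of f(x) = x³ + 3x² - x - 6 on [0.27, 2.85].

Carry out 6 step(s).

f(x) = x³ + 3x² - x - 6
Initial interval: [0.27, 2.85]

Iteration 1:
  c_1 = (0.270000 + 2.850000)/2 = 1.560000
  f(c_1) = f(1.560000) = 3.537216
  f(a) × f(c) < 0, new interval: [0.270000, 1.560000]
Iteration 2:
  c_2 = (0.270000 + 1.560000)/2 = 0.915000
  f(c_2) = f(0.915000) = -3.637264
  f(a) × f(c) ≥ 0, new interval: [0.915000, 1.560000]
Iteration 3:
  c_3 = (0.915000 + 1.560000)/2 = 1.237500
  f(c_3) = f(1.237500) = -0.748166
  f(a) × f(c) ≥ 0, new interval: [1.237500, 1.560000]
Iteration 4:
  c_4 = (1.237500 + 1.560000)/2 = 1.398750
  f(c_4) = f(1.398750) = 1.207411
  f(a) × f(c) < 0, new interval: [1.237500, 1.398750]
Iteration 5:
  c_5 = (1.237500 + 1.398750)/2 = 1.318125
  f(c_5) = f(1.318125) = 0.184416
  f(a) × f(c) < 0, new interval: [1.237500, 1.318125]
Iteration 6:
  c_6 = (1.237500 + 1.318125)/2 = 1.277813
  f(c_6) = f(1.277813) = -0.292980
  f(a) × f(c) ≥ 0, new interval: [1.277813, 1.318125]

After 6 iteration(s), the approximation is c_6 = 1.277813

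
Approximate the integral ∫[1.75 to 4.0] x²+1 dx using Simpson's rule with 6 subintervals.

f(x) = x²+1
a = 1.75, b = 4.0, n = 6
h = (b - a)/n = 0.375000

Simpson's rule: (h/3)[f(x₀) + 4f(x₁) + 2f(x₂) + ... + f(xₙ)]

x_0 = 1.7500, f(x_0) = 4.062500, coefficient = 1
x_1 = 2.1250, f(x_1) = 5.515625, coefficient = 4
x_2 = 2.5000, f(x_2) = 7.250000, coefficient = 2
x_3 = 2.8750, f(x_3) = 9.265625, coefficient = 4
x_4 = 3.2500, f(x_4) = 11.562500, coefficient = 2
x_5 = 3.6250, f(x_5) = 14.140625, coefficient = 4
x_6 = 4.0000, f(x_6) = 17.000000, coefficient = 1

I ≈ (0.375000/3) × 174.375000 = 21.796875
Exact value: 21.796875
Error: 0.000000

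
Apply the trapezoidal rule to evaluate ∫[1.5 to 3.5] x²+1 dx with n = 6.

f(x) = x²+1
a = 1.5, b = 3.5, n = 6
h = (b - a)/n = 0.333333

Trapezoidal rule: (h/2)[f(x₀) + 2f(x₁) + 2f(x₂) + ... + f(xₙ)]

x_0 = 1.5000, f(x_0) = 3.250000, coefficient = 1
x_1 = 1.8333, f(x_1) = 4.361111, coefficient = 2
x_2 = 2.1667, f(x_2) = 5.694444, coefficient = 2
x_3 = 2.5000, f(x_3) = 7.250000, coefficient = 2
x_4 = 2.8333, f(x_4) = 9.027778, coefficient = 2
x_5 = 3.1667, f(x_5) = 11.027778, coefficient = 2
x_6 = 3.5000, f(x_6) = 13.250000, coefficient = 1

I ≈ (0.333333/2) × 91.222222 = 15.203704
Exact value: 15.166667
Error: 0.037037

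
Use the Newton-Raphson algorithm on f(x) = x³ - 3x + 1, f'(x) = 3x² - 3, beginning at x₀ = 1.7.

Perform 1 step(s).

f(x) = x³ - 3x + 1
f'(x) = 3x² - 3
x₀ = 1.7

Newton-Raphson formula: x_{n+1} = x_n - f(x_n)/f'(x_n)

Iteration 1:
  f(1.700000) = 0.813000
  f'(1.700000) = 5.670000
  x_1 = 1.700000 - 0.813000/5.670000 = 1.556614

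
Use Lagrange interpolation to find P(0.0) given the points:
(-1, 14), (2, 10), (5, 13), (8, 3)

Lagrange interpolation formula:
P(x) = Σ yᵢ × Lᵢ(x)
where Lᵢ(x) = Π_{j≠i} (x - xⱼ)/(xᵢ - xⱼ)

L_0(0.0) = (0.0 - 2)/(-1 - 2) × (0.0 - 5)/(-1 - 5) × (0.0 - 8)/(-1 - 8) = 0.493827
L_1(0.0) = (0.0 - (-1))/(2 - (-1)) × (0.0 - 5)/(2 - 5) × (0.0 - 8)/(2 - 8) = 0.740741
L_2(0.0) = (0.0 - (-1))/(5 - (-1)) × (0.0 - 2)/(5 - 2) × (0.0 - 8)/(5 - 8) = -0.296296
L_3(0.0) = (0.0 - (-1))/(8 - (-1)) × (0.0 - 2)/(8 - 2) × (0.0 - 5)/(8 - 5) = 0.061728

P(0.0) = 14×L_0(0.0) + 10×L_1(0.0) + 13×L_2(0.0) + 3×L_3(0.0)
P(0.0) = 10.654321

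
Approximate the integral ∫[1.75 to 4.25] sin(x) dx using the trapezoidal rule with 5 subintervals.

f(x) = sin(x)
a = 1.75, b = 4.25, n = 5
h = (b - a)/n = 0.500000

Trapezoidal rule: (h/2)[f(x₀) + 2f(x₁) + 2f(x₂) + ... + f(xₙ)]

x_0 = 1.7500, f(x_0) = 0.983986, coefficient = 1
x_1 = 2.2500, f(x_1) = 0.778073, coefficient = 2
x_2 = 2.7500, f(x_2) = 0.381661, coefficient = 2
x_3 = 3.2500, f(x_3) = -0.108195, coefficient = 2
x_4 = 3.7500, f(x_4) = -0.571561, coefficient = 2
x_5 = 4.2500, f(x_5) = -0.894989, coefficient = 1

I ≈ (0.500000/2) × 1.048952 = 0.262238
Exact value: 0.267841
Error: 0.005603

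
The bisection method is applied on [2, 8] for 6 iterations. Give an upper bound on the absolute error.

Bisection error bound: |error| ≤ (b-a)/2^n
|error| ≤ (8 - 2)/2^6 = 6/2^6
|error| ≤ 0.0937500000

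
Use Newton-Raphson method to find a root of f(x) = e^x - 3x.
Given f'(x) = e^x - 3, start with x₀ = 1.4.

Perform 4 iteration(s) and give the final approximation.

f(x) = e^x - 3x
f'(x) = e^x - 3
x₀ = 1.4

Newton-Raphson formula: x_{n+1} = x_n - f(x_n)/f'(x_n)

Iteration 1:
  f(1.400000) = -0.144800
  f'(1.400000) = 1.055200
  x_1 = 1.400000 - (-0.144800)/1.055200 = 1.537225
Iteration 2:
  f(1.537225) = 0.039989
  f'(1.537225) = 1.651665
  x_2 = 1.537225 - 0.039989/1.651665 = 1.513014
Iteration 3:
  f(1.513014) = 0.001352
  f'(1.513014) = 1.540394
  x_3 = 1.513014 - 0.001352/1.540394 = 1.512136
Iteration 4:
  f(1.512136) = 0.000002
  f'(1.512136) = 1.536409
  x_4 = 1.512136 - 0.000002/1.536409 = 1.512135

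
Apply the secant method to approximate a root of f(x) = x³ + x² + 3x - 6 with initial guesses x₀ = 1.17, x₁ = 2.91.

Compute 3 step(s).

f(x) = x³ + x² + 3x - 6
x₀ = 1.17, x₁ = 2.91

Secant formula: x_{n+1} = x_n - f(x_n)(x_n - x_{n-1})/(f(x_n) - f(x_{n-1}))

Iteration 1:
  f(1.170000) = 0.480513
  f(2.910000) = 35.840271
  x_2 = 2.910000 - 35.840271×(2.910000 - 1.170000)/(35.840271 - 0.480513)
       = 1.146355
Iteration 2:
  f(2.910000) = 35.840271
  f(1.146355) = 0.259651
  x_3 = 1.146355 - 0.259651×(1.146355 - 2.910000)/(0.259651 - 35.840271)
       = 1.133484
Iteration 3:
  f(1.146355) = 0.259651
  f(1.133484) = 0.141526
  x_4 = 1.133484 - 0.141526×(1.133484 - 1.146355)/(0.141526 - 0.259651)
       = 1.118064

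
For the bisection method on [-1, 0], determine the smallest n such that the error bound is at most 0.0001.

We need (b-a)/2^n ≤ 0.0001
(0 - (-1))/2^n ≤ 0.0001
1/2^n ≤ 0.0001
2^n ≥ 10000
n ≥ log₂(10000) = 13.29
n ≥ 14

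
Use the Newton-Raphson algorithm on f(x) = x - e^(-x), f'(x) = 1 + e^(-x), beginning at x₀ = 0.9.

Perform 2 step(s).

f(x) = x - e^(-x)
f'(x) = 1 + e^(-x)
x₀ = 0.9

Newton-Raphson formula: x_{n+1} = x_n - f(x_n)/f'(x_n)

Iteration 1:
  f(0.900000) = 0.493430
  f'(0.900000) = 1.406570
  x_1 = 0.900000 - 0.493430/1.406570 = 0.549196
Iteration 2:
  f(0.549196) = -0.028218
  f'(0.549196) = 1.577414
  x_2 = 0.549196 - (-0.028218)/1.577414 = 0.567085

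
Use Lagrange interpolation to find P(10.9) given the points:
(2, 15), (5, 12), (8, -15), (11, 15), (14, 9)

Lagrange interpolation formula:
P(x) = Σ yᵢ × Lᵢ(x)
where Lᵢ(x) = Π_{j≠i} (x - xⱼ)/(xᵢ - xⱼ)

L_0(10.9) = (10.9 - 5)/(2 - 5) × (10.9 - 8)/(2 - 8) × (10.9 - 11)/(2 - 11) × (10.9 - 14)/(2 - 14) = 0.002728
L_1(10.9) = (10.9 - 2)/(5 - 2) × (10.9 - 8)/(5 - 8) × (10.9 - 11)/(5 - 11) × (10.9 - 14)/(5 - 14) = -0.016463
L_2(10.9) = (10.9 - 2)/(8 - 2) × (10.9 - 5)/(8 - 5) × (10.9 - 11)/(8 - 11) × (10.9 - 14)/(8 - 14) = 0.050241
L_3(10.9) = (10.9 - 2)/(11 - 2) × (10.9 - 5)/(11 - 5) × (10.9 - 8)/(11 - 8) × (10.9 - 14)/(11 - 14) = 0.971327
L_4(10.9) = (10.9 - 2)/(14 - 2) × (10.9 - 5)/(14 - 5) × (10.9 - 8)/(14 - 8) × (10.9 - 11)/(14 - 11) = -0.007833

P(10.9) = 15×L_0(10.9) + 12×L_1(10.9) + (-15)×L_2(10.9) + 15×L_3(10.9) + 9×L_4(10.9)
P(10.9) = 13.589158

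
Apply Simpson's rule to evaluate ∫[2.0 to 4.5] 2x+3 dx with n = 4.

f(x) = 2x+3
a = 2.0, b = 4.5, n = 4
h = (b - a)/n = 0.625000

Simpson's rule: (h/3)[f(x₀) + 4f(x₁) + 2f(x₂) + ... + f(xₙ)]

x_0 = 2.0000, f(x_0) = 7.000000, coefficient = 1
x_1 = 2.6250, f(x_1) = 8.250000, coefficient = 4
x_2 = 3.2500, f(x_2) = 9.500000, coefficient = 2
x_3 = 3.8750, f(x_3) = 10.750000, coefficient = 4
x_4 = 4.5000, f(x_4) = 12.000000, coefficient = 1

I ≈ (0.625000/3) × 114.000000 = 23.750000
Exact value: 23.750000
Error: 0.000000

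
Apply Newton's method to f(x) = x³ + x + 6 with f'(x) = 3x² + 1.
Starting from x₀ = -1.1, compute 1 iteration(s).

f(x) = x³ + x + 6
f'(x) = 3x² + 1
x₀ = -1.1

Newton-Raphson formula: x_{n+1} = x_n - f(x_n)/f'(x_n)

Iteration 1:
  f(-1.100000) = 3.569000
  f'(-1.100000) = 4.630000
  x_1 = -1.100000 - 3.569000/4.630000 = -1.870842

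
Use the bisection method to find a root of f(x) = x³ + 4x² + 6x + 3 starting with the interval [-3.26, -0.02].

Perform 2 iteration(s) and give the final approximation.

f(x) = x³ + 4x² + 6x + 3
Initial interval: [-3.26, -0.02]

Iteration 1:
  c_1 = (-3.260000 + (-0.020000))/2 = -1.640000
  f(c_1) = f(-1.640000) = -0.492544
  f(a) × f(c) ≥ 0, new interval: [-1.640000, -0.020000]
Iteration 2:
  c_2 = (-1.640000 + (-0.020000))/2 = -0.830000
  f(c_2) = f(-0.830000) = 0.203813
  f(a) × f(c) < 0, new interval: [-1.640000, -0.830000]

After 2 iteration(s), the approximation is c_2 = -0.830000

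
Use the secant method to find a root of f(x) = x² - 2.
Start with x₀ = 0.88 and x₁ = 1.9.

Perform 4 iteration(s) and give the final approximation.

f(x) = x² - 2
x₀ = 0.88, x₁ = 1.9

Secant formula: x_{n+1} = x_n - f(x_n)(x_n - x_{n-1})/(f(x_n) - f(x_{n-1}))

Iteration 1:
  f(0.880000) = -1.225600
  f(1.900000) = 1.610000
  x_2 = 1.900000 - 1.610000×(1.900000 - 0.880000)/(1.610000 - (-1.225600))
       = 1.320863
Iteration 2:
  f(1.900000) = 1.610000
  f(1.320863) = -0.255320
  x_3 = 1.320863 - (-0.255320)×(1.320863 - 1.900000)/(-0.255320 - 1.610000)
       = 1.400134
Iteration 3:
  f(1.320863) = -0.255320
  f(1.400134) = -0.039625
  x_4 = 1.400134 - (-0.039625)×(1.400134 - 1.320863)/(-0.039625 - (-0.255320))
       = 1.414697
Iteration 4:
  f(1.400134) = -0.039625
  f(1.414697) = 0.001366
  x_5 = 1.414697 - 0.001366×(1.414697 - 1.400134)/(0.001366 - (-0.039625))
       = 1.414211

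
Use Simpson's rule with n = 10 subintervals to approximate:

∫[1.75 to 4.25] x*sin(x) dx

f(x) = x*sin(x)
a = 1.75, b = 4.25, n = 10
h = (b - a)/n = 0.250000

Simpson's rule: (h/3)[f(x₀) + 4f(x₁) + 2f(x₂) + ... + f(xₙ)]

x_0 = 1.7500, f(x_0) = 1.721975, coefficient = 1
x_1 = 2.0000, f(x_1) = 1.818595, coefficient = 4
x_2 = 2.2500, f(x_2) = 1.750665, coefficient = 2
x_3 = 2.5000, f(x_3) = 1.496180, coefficient = 4
x_4 = 2.7500, f(x_4) = 1.049568, coefficient = 2
x_5 = 3.0000, f(x_5) = 0.423360, coefficient = 4
x_6 = 3.2500, f(x_6) = -0.351634, coefficient = 2
x_7 = 3.5000, f(x_7) = -1.227741, coefficient = 4
x_8 = 3.7500, f(x_8) = -2.143355, coefficient = 2
x_9 = 4.0000, f(x_9) = -3.027210, coefficient = 4
x_10 = 4.2500, f(x_10) = -3.803705, coefficient = 1

I ≈ (0.250000/3) × -3.538507 = -0.294876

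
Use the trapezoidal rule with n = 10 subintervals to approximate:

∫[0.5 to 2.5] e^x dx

f(x) = e^x
a = 0.5, b = 2.5, n = 10
h = (b - a)/n = 0.200000

Trapezoidal rule: (h/2)[f(x₀) + 2f(x₁) + 2f(x₂) + ... + f(xₙ)]

x_0 = 0.5000, f(x_0) = 1.648721, coefficient = 1
x_1 = 0.7000, f(x_1) = 2.013753, coefficient = 2
x_2 = 0.9000, f(x_2) = 2.459603, coefficient = 2
x_3 = 1.1000, f(x_3) = 3.004166, coefficient = 2
x_4 = 1.3000, f(x_4) = 3.669297, coefficient = 2
x_5 = 1.5000, f(x_5) = 4.481689, coefficient = 2
x_6 = 1.7000, f(x_6) = 5.473947, coefficient = 2
x_7 = 1.9000, f(x_7) = 6.685894, coefficient = 2
x_8 = 2.1000, f(x_8) = 8.166170, coefficient = 2
x_9 = 2.3000, f(x_9) = 9.974182, coefficient = 2
x_10 = 2.5000, f(x_10) = 12.182494, coefficient = 1

I ≈ (0.200000/2) × 105.688619 = 10.568862
Exact value: 10.533773
Error: 0.035089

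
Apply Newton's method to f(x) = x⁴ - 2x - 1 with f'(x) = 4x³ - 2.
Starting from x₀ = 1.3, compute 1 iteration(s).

f(x) = x⁴ - 2x - 1
f'(x) = 4x³ - 2
x₀ = 1.3

Newton-Raphson formula: x_{n+1} = x_n - f(x_n)/f'(x_n)

Iteration 1:
  f(1.300000) = -0.743900
  f'(1.300000) = 6.788000
  x_1 = 1.300000 - (-0.743900)/6.788000 = 1.409590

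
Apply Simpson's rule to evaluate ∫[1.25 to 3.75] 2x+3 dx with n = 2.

f(x) = 2x+3
a = 1.25, b = 3.75, n = 2
h = (b - a)/n = 1.250000

Simpson's rule: (h/3)[f(x₀) + 4f(x₁) + 2f(x₂) + ... + f(xₙ)]

x_0 = 1.2500, f(x_0) = 5.500000, coefficient = 1
x_1 = 2.5000, f(x_1) = 8.000000, coefficient = 4
x_2 = 3.7500, f(x_2) = 10.500000, coefficient = 1

I ≈ (1.250000/3) × 48.000000 = 20.000000
Exact value: 20.000000
Error: 0.000000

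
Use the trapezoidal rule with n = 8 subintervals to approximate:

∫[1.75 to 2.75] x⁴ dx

f(x) = x⁴
a = 1.75, b = 2.75, n = 8
h = (b - a)/n = 0.125000

Trapezoidal rule: (h/2)[f(x₀) + 2f(x₁) + 2f(x₂) + ... + f(xₙ)]

x_0 = 1.7500, f(x_0) = 9.378906, coefficient = 1
x_1 = 1.8750, f(x_1) = 12.359619, coefficient = 2
x_2 = 2.0000, f(x_2) = 16.000000, coefficient = 2
x_3 = 2.1250, f(x_3) = 20.390869, coefficient = 2
x_4 = 2.2500, f(x_4) = 25.628906, coefficient = 2
x_5 = 2.3750, f(x_5) = 31.816650, coefficient = 2
x_6 = 2.5000, f(x_6) = 39.062500, coefficient = 2
x_7 = 2.6250, f(x_7) = 47.480713, coefficient = 2
x_8 = 2.7500, f(x_8) = 57.191406, coefficient = 1

I ≈ (0.125000/2) × 452.048828 = 28.253052
Exact value: 28.172656
Error: 0.080396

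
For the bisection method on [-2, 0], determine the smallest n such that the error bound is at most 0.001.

We need (b-a)/2^n ≤ 0.001
(0 - (-2))/2^n ≤ 0.001
2/2^n ≤ 0.001
2^n ≥ 2000
n ≥ log₂(2000) = 10.97
n ≥ 11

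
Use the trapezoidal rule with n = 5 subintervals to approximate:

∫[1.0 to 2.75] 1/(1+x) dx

f(x) = 1/(1+x)
a = 1.0, b = 2.75, n = 5
h = (b - a)/n = 0.350000

Trapezoidal rule: (h/2)[f(x₀) + 2f(x₁) + 2f(x₂) + ... + f(xₙ)]

x_0 = 1.0000, f(x_0) = 0.500000, coefficient = 1
x_1 = 1.3500, f(x_1) = 0.425532, coefficient = 2
x_2 = 1.7000, f(x_2) = 0.370370, coefficient = 2
x_3 = 2.0500, f(x_3) = 0.327869, coefficient = 2
x_4 = 2.4000, f(x_4) = 0.294118, coefficient = 2
x_5 = 2.7500, f(x_5) = 0.266667, coefficient = 1

I ≈ (0.350000/2) × 3.602444 = 0.630428
Exact value: 0.628609
Error: 0.001819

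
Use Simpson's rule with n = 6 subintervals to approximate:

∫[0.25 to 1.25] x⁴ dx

f(x) = x⁴
a = 0.25, b = 1.25, n = 6
h = (b - a)/n = 0.166667

Simpson's rule: (h/3)[f(x₀) + 4f(x₁) + 2f(x₂) + ... + f(xₙ)]

x_0 = 0.2500, f(x_0) = 0.003906, coefficient = 1
x_1 = 0.4167, f(x_1) = 0.030141, coefficient = 4
x_2 = 0.5833, f(x_2) = 0.115789, coefficient = 2
x_3 = 0.7500, f(x_3) = 0.316406, coefficient = 4
x_4 = 0.9167, f(x_4) = 0.706067, coefficient = 2
x_5 = 1.0833, f(x_5) = 1.377363, coefficient = 4
x_6 = 1.2500, f(x_6) = 2.441406, coefficient = 1

I ≈ (0.166667/3) × 10.984664 = 0.610259
Exact value: 0.610156
Error: 0.000103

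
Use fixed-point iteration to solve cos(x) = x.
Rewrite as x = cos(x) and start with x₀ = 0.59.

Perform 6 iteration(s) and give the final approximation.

Equation: cos(x) = x
Fixed-point form: x = cos(x)
x₀ = 0.59

x_1 = g(0.590000) = 0.830941
x_2 = g(0.830941) = 0.674181
x_3 = g(0.674181) = 0.781218
x_4 = g(0.781218) = 0.710056
x_5 = g(0.710056) = 0.758325
x_6 = g(0.758325) = 0.725989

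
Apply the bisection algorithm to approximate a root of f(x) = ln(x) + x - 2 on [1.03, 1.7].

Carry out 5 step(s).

f(x) = ln(x) + x - 2
Initial interval: [1.03, 1.7]

Iteration 1:
  c_1 = (1.030000 + 1.700000)/2 = 1.365000
  f(c_1) = f(1.365000) = -0.323846
  f(a) × f(c) ≥ 0, new interval: [1.365000, 1.700000]
Iteration 2:
  c_2 = (1.365000 + 1.700000)/2 = 1.532500
  f(c_2) = f(1.532500) = -0.040600
  f(a) × f(c) ≥ 0, new interval: [1.532500, 1.700000]
Iteration 3:
  c_3 = (1.532500 + 1.700000)/2 = 1.616250
  f(c_3) = f(1.616250) = 0.096359
  f(a) × f(c) < 0, new interval: [1.532500, 1.616250]
Iteration 4:
  c_4 = (1.532500 + 1.616250)/2 = 1.574375
  f(c_4) = f(1.574375) = 0.028233
  f(a) × f(c) < 0, new interval: [1.532500, 1.574375]
Iteration 5:
  c_5 = (1.532500 + 1.574375)/2 = 1.553437
  f(c_5) = f(1.553437) = -0.006092
  f(a) × f(c) ≥ 0, new interval: [1.553437, 1.574375]

After 5 iteration(s), the approximation is c_5 = 1.553437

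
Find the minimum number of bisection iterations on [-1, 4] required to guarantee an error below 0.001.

We need (b-a)/2^n ≤ 0.001
(4 - (-1))/2^n ≤ 0.001
5/2^n ≤ 0.001
2^n ≥ 5000
n ≥ log₂(5000) = 12.29
n ≥ 13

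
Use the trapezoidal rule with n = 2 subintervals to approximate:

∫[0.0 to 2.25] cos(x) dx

f(x) = cos(x)
a = 0.0, b = 2.25, n = 2
h = (b - a)/n = 1.125000

Trapezoidal rule: (h/2)[f(x₀) + 2f(x₁) + 2f(x₂) + ... + f(xₙ)]

x_0 = 0.0000, f(x_0) = 1.000000, coefficient = 1
x_1 = 1.1250, f(x_1) = 0.431177, coefficient = 2
x_2 = 2.2500, f(x_2) = -0.628174, coefficient = 1

I ≈ (1.125000/2) × 1.234179 = 0.694226
Exact value: 0.778073
Error: 0.083847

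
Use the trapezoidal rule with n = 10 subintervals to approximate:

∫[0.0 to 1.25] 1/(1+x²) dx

f(x) = 1/(1+x²)
a = 0.0, b = 1.25, n = 10
h = (b - a)/n = 0.125000

Trapezoidal rule: (h/2)[f(x₀) + 2f(x₁) + 2f(x₂) + ... + f(xₙ)]

x_0 = 0.0000, f(x_0) = 1.000000, coefficient = 1
x_1 = 0.1250, f(x_1) = 0.984615, coefficient = 2
x_2 = 0.2500, f(x_2) = 0.941176, coefficient = 2
x_3 = 0.3750, f(x_3) = 0.876712, coefficient = 2
x_4 = 0.5000, f(x_4) = 0.800000, coefficient = 2
x_5 = 0.6250, f(x_5) = 0.719101, coefficient = 2
x_6 = 0.7500, f(x_6) = 0.640000, coefficient = 2
x_7 = 0.8750, f(x_7) = 0.566372, coefficient = 2
x_8 = 1.0000, f(x_8) = 0.500000, coefficient = 2
x_9 = 1.1250, f(x_9) = 0.441379, coefficient = 2
x_10 = 1.2500, f(x_10) = 0.390244, coefficient = 1

I ≈ (0.125000/2) × 14.328957 = 0.895560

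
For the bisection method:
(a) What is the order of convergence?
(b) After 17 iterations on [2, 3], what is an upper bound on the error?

(a) Bisection has linear (order 1) convergence; the error is halved each step.

(b) Error bound = (b-a)/2^n = (3 - 2)/2^{17}
    = 1/2^{17}

(a) 1 (linear); (b) error ≤ 7.63e-06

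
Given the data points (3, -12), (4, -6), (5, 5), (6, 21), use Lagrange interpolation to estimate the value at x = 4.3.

Lagrange interpolation formula:
P(x) = Σ yᵢ × Lᵢ(x)
where Lᵢ(x) = Π_{j≠i} (x - xⱼ)/(xᵢ - xⱼ)

L_0(4.3) = (4.3 - 4)/(3 - 4) × (4.3 - 5)/(3 - 5) × (4.3 - 6)/(3 - 6) = -0.059500
L_1(4.3) = (4.3 - 3)/(4 - 3) × (4.3 - 5)/(4 - 5) × (4.3 - 6)/(4 - 6) = 0.773500
L_2(4.3) = (4.3 - 3)/(5 - 3) × (4.3 - 4)/(5 - 4) × (4.3 - 6)/(5 - 6) = 0.331500
L_3(4.3) = (4.3 - 3)/(6 - 3) × (4.3 - 4)/(6 - 4) × (4.3 - 5)/(6 - 5) = -0.045500

P(4.3) = (-12)×L_0(4.3) + (-6)×L_1(4.3) + 5×L_2(4.3) + 21×L_3(4.3)
P(4.3) = -3.225000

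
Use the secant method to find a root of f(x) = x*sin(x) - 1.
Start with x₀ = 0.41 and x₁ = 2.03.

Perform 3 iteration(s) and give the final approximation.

f(x) = x*sin(x) - 1
x₀ = 0.41, x₁ = 2.03

Secant formula: x_{n+1} = x_n - f(x_n)(x_n - x_{n-1})/(f(x_n) - f(x_{n-1}))

Iteration 1:
  f(0.410000) = -0.836570
  f(2.030000) = 0.819704
  x_2 = 2.030000 - 0.819704×(2.030000 - 0.410000)/(0.819704 - (-0.836570))
       = 1.228249
Iteration 2:
  f(2.030000) = 0.819704
  f(1.228249) = 0.156890
  x_3 = 1.228249 - 0.156890×(1.228249 - 2.030000)/(0.156890 - 0.819704)
       = 1.038472
Iteration 3:
  f(1.228249) = 0.156890
  f(1.038472) = -0.105222
  x_4 = 1.038472 - (-0.105222)×(1.038472 - 1.228249)/(-0.105222 - 0.156890)
       = 1.114656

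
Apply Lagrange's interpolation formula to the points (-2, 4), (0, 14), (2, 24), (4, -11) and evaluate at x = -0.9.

Lagrange interpolation formula:
P(x) = Σ yᵢ × Lᵢ(x)
where Lᵢ(x) = Π_{j≠i} (x - xⱼ)/(xᵢ - xⱼ)

L_0(-0.9) = (-0.9 - 0)/(-2 - 0) × (-0.9 - 2)/(-2 - 2) × (-0.9 - 4)/(-2 - 4) = 0.266437
L_1(-0.9) = (-0.9 - (-2))/(0 - (-2)) × (-0.9 - 2)/(0 - 2) × (-0.9 - 4)/(0 - 4) = 0.976938
L_2(-0.9) = (-0.9 - (-2))/(2 - (-2)) × (-0.9 - 0)/(2 - 0) × (-0.9 - 4)/(2 - 4) = -0.303188
L_3(-0.9) = (-0.9 - (-2))/(4 - (-2)) × (-0.9 - 0)/(4 - 0) × (-0.9 - 2)/(4 - 2) = 0.059812

P(-0.9) = 4×L_0(-0.9) + 14×L_1(-0.9) + 24×L_2(-0.9) + (-11)×L_3(-0.9)
P(-0.9) = 6.808437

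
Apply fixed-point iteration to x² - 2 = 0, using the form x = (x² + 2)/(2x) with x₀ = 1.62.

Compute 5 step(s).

Equation: x² - 2 = 0
Fixed-point form: x = (x² + 2)/(2x)
x₀ = 1.62

x_1 = g(1.620000) = 1.427284
x_2 = g(1.427284) = 1.414273
x_3 = g(1.414273) = 1.414214
x_4 = g(1.414214) = 1.414214
x_5 = g(1.414214) = 1.414214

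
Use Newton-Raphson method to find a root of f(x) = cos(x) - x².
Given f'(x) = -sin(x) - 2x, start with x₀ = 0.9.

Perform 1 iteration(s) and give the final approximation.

f(x) = cos(x) - x²
f'(x) = -sin(x) - 2x
x₀ = 0.9

Newton-Raphson formula: x_{n+1} = x_n - f(x_n)/f'(x_n)

Iteration 1:
  f(0.900000) = -0.188390
  f'(0.900000) = -2.583327
  x_1 = 0.900000 - (-0.188390)/(-2.583327) = 0.827075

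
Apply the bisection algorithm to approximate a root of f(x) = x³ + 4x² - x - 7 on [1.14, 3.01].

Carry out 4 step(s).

f(x) = x³ + 4x² - x - 7
Initial interval: [1.14, 3.01]

Iteration 1:
  c_1 = (1.140000 + 3.010000)/2 = 2.075000
  f(c_1) = f(2.075000) = 17.081672
  f(a) × f(c) < 0, new interval: [1.140000, 2.075000]
Iteration 2:
  c_2 = (1.140000 + 2.075000)/2 = 1.607500
  f(c_2) = f(1.607500) = 5.882595
  f(a) × f(c) < 0, new interval: [1.140000, 1.607500]
Iteration 3:
  c_3 = (1.140000 + 1.607500)/2 = 1.373750
  f(c_3) = f(1.373750) = 1.767532
  f(a) × f(c) < 0, new interval: [1.140000, 1.373750]
Iteration 4:
  c_4 = (1.140000 + 1.373750)/2 = 1.256875
  f(c_4) = f(1.256875) = 0.047593
  f(a) × f(c) < 0, new interval: [1.140000, 1.256875]

After 4 iteration(s), the approximation is c_4 = 1.256875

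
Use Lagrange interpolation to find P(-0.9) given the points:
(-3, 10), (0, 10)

Lagrange interpolation formula:
P(x) = Σ yᵢ × Lᵢ(x)
where Lᵢ(x) = Π_{j≠i} (x - xⱼ)/(xᵢ - xⱼ)

L_0(-0.9) = (-0.9 - 0)/(-3 - 0) = 0.300000
L_1(-0.9) = (-0.9 - (-3))/(0 - (-3)) = 0.700000

P(-0.9) = 10×L_0(-0.9) + 10×L_1(-0.9)
P(-0.9) = 10.000000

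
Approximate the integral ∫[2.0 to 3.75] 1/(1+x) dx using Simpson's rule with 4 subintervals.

f(x) = 1/(1+x)
a = 2.0, b = 3.75, n = 4
h = (b - a)/n = 0.437500

Simpson's rule: (h/3)[f(x₀) + 4f(x₁) + 2f(x₂) + ... + f(xₙ)]

x_0 = 2.0000, f(x_0) = 0.333333, coefficient = 1
x_1 = 2.4375, f(x_1) = 0.290909, coefficient = 4
x_2 = 2.8750, f(x_2) = 0.258065, coefficient = 2
x_3 = 3.3125, f(x_3) = 0.231884, coefficient = 4
x_4 = 3.7500, f(x_4) = 0.210526, coefficient = 1

I ≈ (0.437500/3) × 3.151161 = 0.459544
Exact value: 0.459532
Error: 0.000012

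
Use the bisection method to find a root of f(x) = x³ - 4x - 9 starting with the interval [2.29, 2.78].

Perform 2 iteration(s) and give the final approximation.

f(x) = x³ - 4x - 9
Initial interval: [2.29, 2.78]

Iteration 1:
  c_1 = (2.290000 + 2.780000)/2 = 2.535000
  f(c_1) = f(2.535000) = -2.849520
  f(a) × f(c) ≥ 0, new interval: [2.535000, 2.780000]
Iteration 2:
  c_2 = (2.535000 + 2.780000)/2 = 2.657500
  f(c_2) = f(2.657500) = -0.861921
  f(a) × f(c) ≥ 0, new interval: [2.657500, 2.780000]

After 2 iteration(s), the approximation is c_2 = 2.657500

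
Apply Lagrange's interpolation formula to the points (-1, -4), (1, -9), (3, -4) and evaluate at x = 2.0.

Lagrange interpolation formula:
P(x) = Σ yᵢ × Lᵢ(x)
where Lᵢ(x) = Π_{j≠i} (x - xⱼ)/(xᵢ - xⱼ)

L_0(2.0) = (2.0 - 1)/(-1 - 1) × (2.0 - 3)/(-1 - 3) = -0.125000
L_1(2.0) = (2.0 - (-1))/(1 - (-1)) × (2.0 - 3)/(1 - 3) = 0.750000
L_2(2.0) = (2.0 - (-1))/(3 - (-1)) × (2.0 - 1)/(3 - 1) = 0.375000

P(2.0) = (-4)×L_0(2.0) + (-9)×L_1(2.0) + (-4)×L_2(2.0)
P(2.0) = -7.750000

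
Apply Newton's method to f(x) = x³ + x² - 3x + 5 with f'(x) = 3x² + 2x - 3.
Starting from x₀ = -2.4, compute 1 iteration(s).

f(x) = x³ + x² - 3x + 5
f'(x) = 3x² + 2x - 3
x₀ = -2.4

Newton-Raphson formula: x_{n+1} = x_n - f(x_n)/f'(x_n)

Iteration 1:
  f(-2.400000) = 4.136000
  f'(-2.400000) = 9.480000
  x_1 = -2.400000 - 4.136000/9.480000 = -2.836287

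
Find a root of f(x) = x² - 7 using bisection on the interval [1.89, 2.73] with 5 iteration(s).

f(x) = x² - 7
Initial interval: [1.89, 2.73]

Iteration 1:
  c_1 = (1.890000 + 2.730000)/2 = 2.310000
  f(c_1) = f(2.310000) = -1.663900
  f(a) × f(c) ≥ 0, new interval: [2.310000, 2.730000]
Iteration 2:
  c_2 = (2.310000 + 2.730000)/2 = 2.520000
  f(c_2) = f(2.520000) = -0.649600
  f(a) × f(c) ≥ 0, new interval: [2.520000, 2.730000]
Iteration 3:
  c_3 = (2.520000 + 2.730000)/2 = 2.625000
  f(c_3) = f(2.625000) = -0.109375
  f(a) × f(c) ≥ 0, new interval: [2.625000, 2.730000]
Iteration 4:
  c_4 = (2.625000 + 2.730000)/2 = 2.677500
  f(c_4) = f(2.677500) = 0.169006
  f(a) × f(c) < 0, new interval: [2.625000, 2.677500]
Iteration 5:
  c_5 = (2.625000 + 2.677500)/2 = 2.651250
  f(c_5) = f(2.651250) = 0.029127
  f(a) × f(c) < 0, new interval: [2.625000, 2.651250]

After 5 iteration(s), the approximation is c_5 = 2.651250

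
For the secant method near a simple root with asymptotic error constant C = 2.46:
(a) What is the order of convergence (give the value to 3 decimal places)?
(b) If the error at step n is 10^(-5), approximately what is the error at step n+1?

(a) Secant method has superlinear convergence with order φ = (1+√5)/2 ≈ 1.618.
    This means |e_{n+1}| ≈ C|e_n|^1.618.

(b) With |e_n| = 10^(-5) and C = 2.46:
    |e_{n+1}| ≈ 2.46 × (10^(-5))^1.618 = 2.46 × 10^(-8.09)

(a) ≈ 1.618 (golden ratio); (b) |e_{n+1}| ≈ 1.999e-08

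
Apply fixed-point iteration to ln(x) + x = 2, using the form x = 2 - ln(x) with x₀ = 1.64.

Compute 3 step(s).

Equation: ln(x) + x = 2
Fixed-point form: x = 2 - ln(x)
x₀ = 1.64

x_1 = g(1.640000) = 1.505304
x_2 = g(1.505304) = 1.591005
x_3 = g(1.591005) = 1.535634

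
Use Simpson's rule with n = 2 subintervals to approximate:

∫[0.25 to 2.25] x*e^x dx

f(x) = x*e^x
a = 0.25, b = 2.25, n = 2
h = (b - a)/n = 1.000000

Simpson's rule: (h/3)[f(x₀) + 4f(x₁) + 2f(x₂) + ... + f(xₙ)]

x_0 = 0.2500, f(x_0) = 0.321006, coefficient = 1
x_1 = 1.2500, f(x_1) = 4.362929, coefficient = 4
x_2 = 2.2500, f(x_2) = 21.347406, coefficient = 1

I ≈ (1.000000/3) × 39.120127 = 13.040042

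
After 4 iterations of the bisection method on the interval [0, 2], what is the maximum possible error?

Bisection error bound: |error| ≤ (b-a)/2^n
|error| ≤ (2 - 0)/2^4 = 2/2^4
|error| ≤ 0.1250000000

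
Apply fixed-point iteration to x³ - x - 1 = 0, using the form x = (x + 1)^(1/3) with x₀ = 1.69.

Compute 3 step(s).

Equation: x³ - x - 1 = 0
Fixed-point form: x = (x + 1)^(1/3)
x₀ = 1.69

x_1 = g(1.690000) = 1.390755
x_2 = g(1.390755) = 1.337145
x_3 = g(1.337145) = 1.327074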